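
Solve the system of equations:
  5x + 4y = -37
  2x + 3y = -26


Using Cramer's rule:
Determinant D = (5)(3) - (2)(4) = 15 - 8 = 7
Dx = (-37)(3) - (-26)(4) = -111 + 104 = -7
Dy = (5)(-26) - (2)(-37) = -130 + 74 = -56
x = Dx/D = -7/7 = -1
y = Dy/D = -56/7 = -8

x = -1, y = -8


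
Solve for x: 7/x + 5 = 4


Subtract 5 from both sides: 7/x = -1
Multiply both sides by x: 7 = -1 * x
Divide by -1: x = -7

x = -7


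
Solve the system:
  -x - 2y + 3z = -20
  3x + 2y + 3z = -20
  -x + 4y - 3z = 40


Using Cramer's rule. Expand each determinant along the first row.
D  = (-1)*[2*(-3) - 3*4] - (-2)*[3*(-3) - 3*(-1)] + 3*[3*4 - 2*(-1)]
  = (-1)*(-18) - (-2)*(-6) + 3*(14) = 48
Dx = (-20)*[2*(-3) - 3*4] - (-2)*[(-20)*(-3) - 3*40] + 3*[(-20)*4 - 2*40]
  = (-20)*(-18) - (-2)*(-60) + 3*(-160) = -240
Dy = (-1)*[(-20)*(-3) - 3*40] - (-20)*[3*(-3) - 3*(-1)] + 3*[3*40 - (-20)*(-1)]
  = (-1)*(-60) - (-20)*(-6) + 3*(100) = 240
Dz = (-1)*[2*40 - (-20)*4] - (-2)*[3*40 - (-20)*(-1)] + (-20)*[3*4 - 2*(-1)]
  = (-1)*(160) - (-2)*(100) + (-20)*(14) = -240
x = Dx/D = -240/48 = -5, y = Dy/D = 240/48 = 5, z = Dz/D = -240/48 = -5
Check eq1: (-1)(-5) + (-2)(5) + (3)(-5) = -20 = -20 ✓
Check eq2: (3)(-5) + (2)(5) + (3)(-5) = -20 = -20 ✓
Check eq3: (-1)(-5) + (4)(5) + (-3)(-5) = 40 = 40 ✓

x = -5, y = 5, z = -5


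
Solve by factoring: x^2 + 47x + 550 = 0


We need two numbers that multiply to 550 and add to 47.
Those numbers are 22 and 25 (since 22 * 25 = 550 and 22 + 25 = 47).
So x^2 + 47x + 550 = (x + 22)(x + 25) = 0
Setting each factor to zero: x = -22 or x = -25

x = -25, x = -22


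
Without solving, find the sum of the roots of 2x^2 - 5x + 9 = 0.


By Vieta's formulas for ax^2 + bx + c = 0:
  Sum of roots = -b/a
  Product of roots = c/a

Here a = 2, b = -5, c = 9
Sum = -(-5)/2 = 5/2
Product = 9/2 = 9/2

Sum = 5/2


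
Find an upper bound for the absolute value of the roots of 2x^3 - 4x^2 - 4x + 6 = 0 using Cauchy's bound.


Cauchy's bound: all roots r satisfy |r| <= 1 + max(|a_i/a_n|) for i = 0,...,n-1
where a_n is the leading coefficient.

Coefficients: [2, -4, -4, 6]
Leading coefficient a_n = 2
Ratios |a_i/a_n|: 2, 2, 3
Maximum ratio: 3
Cauchy's bound: |r| <= 1 + 3 = 4

Upper bound = 4


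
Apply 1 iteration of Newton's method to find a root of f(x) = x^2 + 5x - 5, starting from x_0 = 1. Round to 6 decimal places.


Newton's method: x_(n+1) = x_n - f(x_n)/f'(x_n)
f(x) = x^2 + 5x - 5
f'(x) = 2x + 5

Iteration 1:
  f(1.000000) = 1.000000
  f'(1.000000) = 7.000000
  x_1 = 1.000000 - (1.000000)/(7.000000) = 0.857143

x_1 = 0.857143


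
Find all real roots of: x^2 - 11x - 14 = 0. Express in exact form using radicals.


Using the quadratic formula: x = (-b ± sqrt(b^2 - 4ac)) / (2a)
Here a = 1, b = -11, c = -14
Discriminant = b^2 - 4ac = (-11)^2 - 4(1)(-14) = 121 + 56 = 177
Since discriminant = 177 > 0, there are two real roots.
x = (11 ± sqrt(177)) / 2
Numerically: x ≈ 12.1521 or x ≈ -1.1521

x = (11 + sqrt(177)) / 2 or x = (11 - sqrt(177)) / 2


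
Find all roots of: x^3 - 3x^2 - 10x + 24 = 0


Let p(x) = x^3 - 3x^2 - 10x + 24. By the rational root theorem (leading coefficient 1), any rational root is an integer divisor of 24: try ±1, ±2, ... in turn.
Test x = 1: value = 12 ≠ 0.
Test x = -1: value = 30 ≠ 0.
Test x = 2: value = 0 ✓, so (x - 2) is a factor.
Synthetic division by (x - 2): bring down 1; 1(2) - 3 = -1; (-1)(2) - 10 = -12; (-12)(2) + 24 = 0 → quotient x^2 - x - 12, remainder 0.
Solve the quadratic x^2 - x - 12 = 0: discriminant = (-1)^2 - 4(1)(-12) = 1 + 48 = 49.
sqrt(49) = 7, so x = (1 ± 7)/2: x = 4 or x = -3.
Collecting all roots found:

x = -3, x = 2, x = 4


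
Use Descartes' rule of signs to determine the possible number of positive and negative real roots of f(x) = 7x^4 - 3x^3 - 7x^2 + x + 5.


Descartes' rule of signs:

For positive roots, count sign changes in f(x) = 7x^4 - 3x^3 - 7x^2 + x + 5:
Signs of coefficients: +, -, -, +, +
Number of sign changes: 2
Possible positive real roots: 2, 0

For negative roots, examine f(-x) = 7x^4 + 3x^3 - 7x^2 - x + 5:
Signs of coefficients: +, +, -, -, +
Number of sign changes: 2
Possible negative real roots: 2, 0

Positive roots: 2 or 0; Negative roots: 2 or 0


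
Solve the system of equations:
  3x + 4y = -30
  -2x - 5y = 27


Using Cramer's rule:
Determinant D = (3)(-5) - (-2)(4) = -15 + 8 = -7
Dx = (-30)(-5) - (27)(4) = 150 - 108 = 42
Dy = (3)(27) - (-2)(-30) = 81 - 60 = 21
x = Dx/D = 42/-7 = -6
y = Dy/D = 21/-7 = -3

x = -6, y = -3


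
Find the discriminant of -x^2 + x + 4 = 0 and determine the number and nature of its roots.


For ax^2 + bx + c = 0, discriminant D = b^2 - 4ac
Here a = -1, b = 1, c = 4
D = (1)^2 - 4(-1)(4) = 1 + 16 = 17

D = 17 > 0 but not a perfect square
The equation has 2 distinct real irrational roots.

Discriminant = 17, 2 distinct real irrational roots


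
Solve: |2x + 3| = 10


An absolute value equation |expr| = 10 gives two cases:
Case 1: 2x + 3 = 10
  2x = 7, so x = 7/2
Case 2: 2x + 3 = -10
  2x = -13, so x = -13/2

x = -13/2, x = 7/2


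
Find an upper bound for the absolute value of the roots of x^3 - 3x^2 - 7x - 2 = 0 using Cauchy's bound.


Cauchy's bound: all roots r satisfy |r| <= 1 + max(|a_i/a_n|) for i = 0,...,n-1
where a_n is the leading coefficient.

Coefficients: [1, -3, -7, -2]
Leading coefficient a_n = 1
Ratios |a_i/a_n|: 3, 7, 2
Maximum ratio: 7
Cauchy's bound: |r| <= 1 + 7 = 8

Upper bound = 8


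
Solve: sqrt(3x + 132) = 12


Square both sides: 3x + 132 = 12^2 = 144
3x = 144 - 132 = 12
x = 4
Check: sqrt(3*4 + 132) = sqrt(144) = 12 ✓

x = 4


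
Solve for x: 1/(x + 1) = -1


Multiply both sides by (x + 1): 1 = -1(x + 1)
Distribute: 1 = -x - 1
-x = 1 + 1 = 2
x = -2

x = -2


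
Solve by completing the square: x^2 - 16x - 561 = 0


Start: x^2 - 16x - 561 = 0
Move constant: x^2 - 16x = 561
Half of -16 is -8, squared is 64
Add 64 to both sides: x^2 - 16x + 64 = 625
(x - 8)^2 = 625
x - 8 = ±25
x = 8 + 25 = 33 or x = 8 - 25 = -17

x = -17, x = 33


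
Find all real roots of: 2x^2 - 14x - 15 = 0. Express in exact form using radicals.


Using the quadratic formula: x = (-b ± sqrt(b^2 - 4ac)) / (2a)
Here a = 2, b = -14, c = -15
Discriminant = b^2 - 4ac = (-14)^2 - 4(2)(-15) = 196 + 120 = 316
Since discriminant = 316 > 0, there are two real roots.
x = (14 ± 2*sqrt(79)) / 4
Simplifying: x = (7 ± sqrt(79)) / 2
Numerically: x ≈ 7.9441 or x ≈ -0.9441

x = (7 + sqrt(79)) / 2 or x = (7 - sqrt(79)) / 2


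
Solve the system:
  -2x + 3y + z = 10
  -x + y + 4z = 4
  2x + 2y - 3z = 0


Using Cramer's rule. Expand each determinant along the first row.
D  = (-2)*[1*(-3) - 4*2] - 3*[(-1)*(-3) - 4*2] + 1*[(-1)*2 - 1*2]
  = (-2)*(-11) - 3*(-5) + 1*(-4) = 33
Dx = 10*[1*(-3) - 4*2] - 3*[4*(-3) - 4*0] + 1*[4*2 - 1*0]
  = 10*(-11) - 3*(-12) + 1*(8) = -66
Dy = (-2)*[4*(-3) - 4*0] - 10*[(-1)*(-3) - 4*2] + 1*[(-1)*0 - 4*2]
  = (-2)*(-12) - 10*(-5) + 1*(-8) = 66
Dz = (-2)*[1*0 - 4*2] - 3*[(-1)*0 - 4*2] + 10*[(-1)*2 - 1*2]
  = (-2)*(-8) - 3*(-8) + 10*(-4) = 0
x = Dx/D = -66/33 = -2, y = Dy/D = 66/33 = 2, z = Dz/D = 0/33 = 0
Check eq1: (-2)(-2) + (3)(2) + (1)(0) = 10 = 10 ✓
Check eq2: (-1)(-2) + (1)(2) + (4)(0) = 4 = 4 ✓
Check eq3: (2)(-2) + (2)(2) + (-3)(0) = 0 = 0 ✓

x = -2, y = 2, z = 0


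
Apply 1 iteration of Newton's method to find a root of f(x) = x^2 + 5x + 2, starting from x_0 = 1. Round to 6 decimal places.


Newton's method: x_(n+1) = x_n - f(x_n)/f'(x_n)
f(x) = x^2 + 5x + 2
f'(x) = 2x + 5

Iteration 1:
  f(1.000000) = 8.000000
  f'(1.000000) = 7.000000
  x_1 = 1.000000 - (8.000000)/(7.000000) = -0.142857

x_1 = -0.142857


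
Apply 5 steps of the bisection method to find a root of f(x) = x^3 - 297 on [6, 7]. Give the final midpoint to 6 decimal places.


f(x) = x^3 - 297
f(6) = -81 < 0
f(7) = 46 > 0

Step 1: midpoint = (6.000000 + 7.000000)/2 = 6.500000
  f(6.500000) = -22.375000
  f(mid) < 0, so root is in [6.500000, 7.000000]

Step 2: midpoint = (6.500000 + 7.000000)/2 = 6.750000
  f(6.750000) = 10.546875
  f(mid) > 0, so root is in [6.500000, 6.750000]

Step 3: midpoint = (6.500000 + 6.750000)/2 = 6.625000
  f(6.625000) = -6.224609
  f(mid) < 0, so root is in [6.625000, 6.750000]

Step 4: midpoint = (6.625000 + 6.750000)/2 = 6.687500
  f(6.687500) = 2.082764
  f(mid) > 0, so root is in [6.625000, 6.687500]

Step 5: midpoint = (6.625000 + 6.687500)/2 = 6.656250
  f(6.656250) = -2.090424
  f(mid) < 0, so root is in [6.656250, 6.687500]

midpoint = 6.656250


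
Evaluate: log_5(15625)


We need the exponent such that 5^? = 15625
5^6 = 15625
Therefore log_5(15625) = 6

6


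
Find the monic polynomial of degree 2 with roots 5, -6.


A monic polynomial with roots 5, -6 is:
p(x) = (x - 5)(x + 6)
After multiplying by (x - 5): x - 5
After multiplying by (x + 6): x^2 + x - 30

x^2 + x - 30


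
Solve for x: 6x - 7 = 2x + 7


Starting with: 6x - 7 = 2x + 7
Move all x terms to left: (6 - 2)x = 7 + 7
Simplify: 4x = 14
Divide both sides by 4: x = 7/2

x = 7/2


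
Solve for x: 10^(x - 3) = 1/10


Express both sides with the same base.
1/10 = 10^(-1)
Since the bases match, equate exponents: x - 3 = -1
So x = -1 - (-3) = 2

x = 2


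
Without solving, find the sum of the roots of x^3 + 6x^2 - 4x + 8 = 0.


By Vieta's formulas for x^3 + bx^2 + cx + d = 0:
  r1 + r2 + r3 = -b/a = -6
  r1*r2 + r1*r3 + r2*r3 = c/a = -4
  r1*r2*r3 = -d/a = -8


Sum = -6


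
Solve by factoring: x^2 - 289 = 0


We need two numbers that multiply to -289 and add to 0.
Those numbers are -17 and 17 (since (-17) * 17 = -289 and (-17) + 17 = 0).
So x^2 - 289 = (x - 17)(x + 17) = 0
Setting each factor to zero: x = 17 or x = -17

x = -17, x = 17


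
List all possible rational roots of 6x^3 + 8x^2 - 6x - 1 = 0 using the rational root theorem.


Rational root theorem: possible roots are ±p/q where:
  p divides the constant term (-1): p ∈ {1}
  q divides the leading coefficient (6): q ∈ {1, 2, 3, 6}

All possible rational roots: -1, -1/2, -1/3, -1/6, 1/6, 1/3, 1/2, 1

-1, -1/2, -1/3, -1/6, 1/6, 1/3, 1/2, 1


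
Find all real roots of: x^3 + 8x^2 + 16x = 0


The constant term is 0, so x = 0 is a root. Factor out x:
  x(x^2 + 8x + 16) = 0
Solve the quadratic x^2 + 8x + 16 = 0: discriminant = 8^2 - 4(1)(16) = 64 - 64 = 0.
Discriminant = 0, so a double root: x = -8/2 = -4.

x = -4 (multiplicity 2), x = 0


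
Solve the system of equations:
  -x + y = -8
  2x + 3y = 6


Using Cramer's rule:
Determinant D = (-1)(3) - (2)(1) = -3 - 2 = -5
Dx = (-8)(3) - (6)(1) = -24 - 6 = -30
Dy = (-1)(6) - (2)(-8) = -6 + 16 = 10
x = Dx/D = -30/-5 = 6
y = Dy/D = 10/-5 = -2

x = 6, y = -2


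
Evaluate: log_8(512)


We need the exponent such that 8^? = 512
8^3 = 512
Therefore log_8(512) = 3

3


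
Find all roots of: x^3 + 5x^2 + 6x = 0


The constant term is 0, so x = 0 is a root. Factor out x:
  x^2 + 5x + 6 = 0
Solve the quadratic x^2 + 5x + 6 = 0: discriminant = 5^2 - 4(1)(6) = 25 - 24 = 1.
sqrt(1) = 1, so x = (-5 ± 1)/2: x = -2 or x = -3.
Collecting all roots found:

x = -3, x = -2, x = 0


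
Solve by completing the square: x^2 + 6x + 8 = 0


Start: x^2 + 6x + 8 = 0
Move constant: x^2 + 6x = -8
Half of 6 is 3, squared is 9
Add 9 to both sides: x^2 + 6x + 9 = 1
(x + 3)^2 = 1
x + 3 = ±1
x = -3 + 1 = -2 or x = -3 - 1 = -4

x = -4, x = -2


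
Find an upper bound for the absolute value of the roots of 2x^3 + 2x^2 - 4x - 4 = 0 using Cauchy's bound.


Cauchy's bound: all roots r satisfy |r| <= 1 + max(|a_i/a_n|) for i = 0,...,n-1
where a_n is the leading coefficient.

Coefficients: [2, 2, -4, -4]
Leading coefficient a_n = 2
Ratios |a_i/a_n|: 1, 2, 2
Maximum ratio: 2
Cauchy's bound: |r| <= 1 + 2 = 3

Upper bound = 3


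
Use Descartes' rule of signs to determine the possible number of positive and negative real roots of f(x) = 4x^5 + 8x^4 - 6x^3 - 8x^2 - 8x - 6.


Descartes' rule of signs:

For positive roots, count sign changes in f(x) = 4x^5 + 8x^4 - 6x^3 - 8x^2 - 8x - 6:
Signs of coefficients: +, +, -, -, -, -
Number of sign changes: 1
Possible positive real roots: 1

For negative roots, examine f(-x) = -4x^5 + 8x^4 + 6x^3 - 8x^2 + 8x - 6:
Signs of coefficients: -, +, +, -, +, -
Number of sign changes: 4
Possible negative real roots: 4, 2, 0

Positive roots: 1; Negative roots: 4 or 2 or 0


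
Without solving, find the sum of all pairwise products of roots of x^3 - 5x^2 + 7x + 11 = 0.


By Vieta's formulas for x^3 + bx^2 + cx + d = 0:
  r1 + r2 + r3 = -b/a = 5
  r1*r2 + r1*r3 + r2*r3 = c/a = 7
  r1*r2*r3 = -d/a = -11


Sum of pairwise products = 7


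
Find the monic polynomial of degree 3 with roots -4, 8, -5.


A monic polynomial with roots -4, 8, -5 is:
p(x) = (x + 4)(x - 8)(x + 5)
After multiplying by (x + 4): x + 4
After multiplying by (x - 8): x^2 - 4x - 32
After multiplying by (x + 5): x^3 + x^2 - 52x - 160

x^3 + x^2 - 52x - 160


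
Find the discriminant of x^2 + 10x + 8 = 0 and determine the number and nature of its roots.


For ax^2 + bx + c = 0, discriminant D = b^2 - 4ac
Here a = 1, b = 10, c = 8
D = (10)^2 - 4(1)(8) = 100 - 32 = 68

D = 68 > 0 but not a perfect square
The equation has 2 distinct real irrational roots.

Discriminant = 68, 2 distinct real irrational roots


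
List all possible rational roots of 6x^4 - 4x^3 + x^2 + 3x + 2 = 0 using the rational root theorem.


Rational root theorem: possible roots are ±p/q where:
  p divides the constant term (2): p ∈ {1, 2}
  q divides the leading coefficient (6): q ∈ {1, 2, 3, 6}

All possible rational roots: -2, -1, -2/3, -1/2, -1/3, -1/6, 1/6, 1/3, 1/2, 2/3, 1, 2

-2, -1, -2/3, -1/2, -1/3, -1/6, 1/6, 1/3, 1/2, 2/3, 1, 2


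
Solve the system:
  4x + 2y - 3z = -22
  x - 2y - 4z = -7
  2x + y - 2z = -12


Using Cramer's rule. Expand each determinant along the first row.
D  = 4*[(-2)*(-2) - (-4)*1] - 2*[1*(-2) - (-4)*2] + (-3)*[1*1 - (-2)*2]
  = 4*(8) - 2*(6) + (-3)*(5) = 5
Dx = (-22)*[(-2)*(-2) - (-4)*1] - 2*[(-7)*(-2) - (-4)*(-12)] + (-3)*[(-7)*1 - (-2)*(-12)]
  = (-22)*(8) - 2*(-34) + (-3)*(-31) = -15
Dy = 4*[(-7)*(-2) - (-4)*(-12)] - (-22)*[1*(-2) - (-4)*2] + (-3)*[1*(-12) - (-7)*2]
  = 4*(-34) - (-22)*(6) + (-3)*(2) = -10
Dz = 4*[(-2)*(-12) - (-7)*1] - 2*[1*(-12) - (-7)*2] + (-22)*[1*1 - (-2)*2]
  = 4*(31) - 2*(2) + (-22)*(5) = 10
x = Dx/D = -15/5 = -3, y = Dy/D = -10/5 = -2, z = Dz/D = 10/5 = 2
Check eq1: (4)(-3) + (2)(-2) + (-3)(2) = -22 = -22 ✓
Check eq2: (1)(-3) + (-2)(-2) + (-4)(2) = -7 = -7 ✓
Check eq3: (2)(-3) + (1)(-2) + (-2)(2) = -12 = -12 ✓

x = -3, y = -2, z = 2


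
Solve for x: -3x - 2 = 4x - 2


Starting with: -3x - 2 = 4x - 2
Move all x terms to left: (-3 - 4)x = -2 + 2
Simplify: -7x = 0
Divide both sides by -7: x = 0

x = 0


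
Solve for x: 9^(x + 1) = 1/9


Express both sides with the same base.
1/9 = 9^(-1)
Since the bases match, equate exponents: x + 1 = -1
So x = -1 - (1) = -2

x = -2


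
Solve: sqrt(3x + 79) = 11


Square both sides: 3x + 79 = 11^2 = 121
3x = 121 - 79 = 42
x = 14
Check: sqrt(3*14 + 79) = sqrt(121) = 11 ✓

x = 14


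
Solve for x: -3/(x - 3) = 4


Multiply both sides by (x - 3): -3 = 4(x - 3)
Distribute: -3 = 4x - 12
4x = -3 + 12 = 9
x = 9/4

x = 9/4


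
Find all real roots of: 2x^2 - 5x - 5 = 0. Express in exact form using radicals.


Using the quadratic formula: x = (-b ± sqrt(b^2 - 4ac)) / (2a)
Here a = 2, b = -5, c = -5
Discriminant = b^2 - 4ac = (-5)^2 - 4(2)(-5) = 25 + 40 = 65
Since discriminant = 65 > 0, there are two real roots.
x = (5 ± sqrt(65)) / 4
Numerically: x ≈ 3.2656 or x ≈ -0.7656

x = (5 + sqrt(65)) / 4 or x = (5 - sqrt(65)) / 4


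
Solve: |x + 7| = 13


An absolute value equation |expr| = 13 gives two cases:
Case 1: x + 7 = 13
  x = 6, so x = 6
Case 2: x + 7 = -13
  x = -20, so x = -20

x = -20, x = 6


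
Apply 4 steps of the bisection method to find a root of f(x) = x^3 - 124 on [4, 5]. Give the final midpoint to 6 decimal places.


f(x) = x^3 - 124
f(4) = -60 < 0
f(5) = 1 > 0

Step 1: midpoint = (4.000000 + 5.000000)/2 = 4.500000
  f(4.500000) = -32.875000
  f(mid) < 0, so root is in [4.500000, 5.000000]

Step 2: midpoint = (4.500000 + 5.000000)/2 = 4.750000
  f(4.750000) = -16.828125
  f(mid) < 0, so root is in [4.750000, 5.000000]

Step 3: midpoint = (4.750000 + 5.000000)/2 = 4.875000
  f(4.875000) = -8.142578
  f(mid) < 0, so root is in [4.875000, 5.000000]

Step 4: midpoint = (4.875000 + 5.000000)/2 = 4.937500
  f(4.937500) = -3.629150
  f(mid) < 0, so root is in [4.937500, 5.000000]

midpoint = 4.937500


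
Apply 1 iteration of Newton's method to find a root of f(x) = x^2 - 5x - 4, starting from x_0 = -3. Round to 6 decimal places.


Newton's method: x_(n+1) = x_n - f(x_n)/f'(x_n)
f(x) = x^2 - 5x - 4
f'(x) = 2x - 5

Iteration 1:
  f(-3.000000) = 20.000000
  f'(-3.000000) = -11.000000
  x_1 = -3.000000 - (20.000000)/(-11.000000) = -1.181818

x_1 = -1.181818


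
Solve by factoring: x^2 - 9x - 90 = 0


We need two numbers that multiply to -90 and add to -9.
Those numbers are 6 and -15 (since 6 * (-15) = -90 and 6 + (-15) = -9).
So x^2 - 9x - 90 = (x + 6)(x - 15) = 0
Setting each factor to zero: x = -6 or x = 15

x = -6, x = 15


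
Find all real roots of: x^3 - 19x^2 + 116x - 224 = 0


Let p(x) = x^3 - 19x^2 + 116x - 224. By the rational root theorem (leading coefficient 1), any rational root is an integer divisor of 224: try ±1, ±2, ... in turn.
Test x = 1: value = -126 ≠ 0.
Test x = -1: value = -360 ≠ 0.
Test x = 2: value = -60 ≠ 0.
Test x = -2: value = -540 ≠ 0.
Test x = 4: value = 0 ✓, so (x - 4) is a factor.
Synthetic division by (x - 4): bring down 1; 1(4) - 19 = -15; (-15)(4) + 116 = 56; 56(4) - 224 = 0 → quotient x^2 - 15x + 56, remainder 0.
Solve the quadratic x^2 - 15x + 56 = 0: discriminant = (-15)^2 - 4(1)(56) = 225 - 224 = 1.
sqrt(1) = 1, so x = (15 ± 1)/2: x = 8 or x = 7.

x = 4, x = 7, x = 8


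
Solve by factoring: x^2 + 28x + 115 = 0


We need two numbers that multiply to 115 and add to 28.
Those numbers are 5 and 23 (since 5 * 23 = 115 and 5 + 23 = 28).
So x^2 + 28x + 115 = (x + 5)(x + 23) = 0
Setting each factor to zero: x = -5 or x = -23

x = -23, x = -5


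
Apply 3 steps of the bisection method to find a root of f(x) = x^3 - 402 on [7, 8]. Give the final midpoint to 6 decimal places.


f(x) = x^3 - 402
f(7) = -59 < 0
f(8) = 110 > 0

Step 1: midpoint = (7.000000 + 8.000000)/2 = 7.500000
  f(7.500000) = 19.875000
  f(mid) > 0, so root is in [7.000000, 7.500000]

Step 2: midpoint = (7.000000 + 7.500000)/2 = 7.250000
  f(7.250000) = -20.921875
  f(mid) < 0, so root is in [7.250000, 7.500000]

Step 3: midpoint = (7.250000 + 7.500000)/2 = 7.375000
  f(7.375000) = -0.869141
  f(mid) < 0, so root is in [7.375000, 7.500000]

midpoint = 7.375000


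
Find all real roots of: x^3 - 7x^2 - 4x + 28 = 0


Let p(x) = x^3 - 7x^2 - 4x + 28. By the rational root theorem (leading coefficient 1), any rational root is an integer divisor of 28: try ±1, ±2, ... in turn.
Test x = 1: value = 18 ≠ 0.
Test x = -1: value = 24 ≠ 0.
Test x = 2: value = 0 ✓, so (x - 2) is a factor.
Synthetic division by (x - 2): bring down 1; 1(2) - 7 = -5; (-5)(2) - 4 = -14; (-14)(2) + 28 = 0 → quotient x^2 - 5x - 14, remainder 0.
Solve the quadratic x^2 - 5x - 14 = 0: discriminant = (-5)^2 - 4(1)(-14) = 25 + 56 = 81.
sqrt(81) = 9, so x = (5 ± 9)/2: x = 7 or x = -2.

x = -2, x = 2, x = 7


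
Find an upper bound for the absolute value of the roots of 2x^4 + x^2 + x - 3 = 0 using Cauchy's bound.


Cauchy's bound: all roots r satisfy |r| <= 1 + max(|a_i/a_n|) for i = 0,...,n-1
where a_n is the leading coefficient.

Coefficients: [2, 0, 1, 1, -3]
Leading coefficient a_n = 2
Ratios |a_i/a_n|: 0, 1/2, 1/2, 3/2
Maximum ratio: 3/2
Cauchy's bound: |r| <= 1 + 3/2 = 5/2

Upper bound = 5/2


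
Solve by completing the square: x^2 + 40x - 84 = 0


Start: x^2 + 40x - 84 = 0
Move constant: x^2 + 40x = 84
Half of 40 is 20, squared is 400
Add 400 to both sides: x^2 + 40x + 400 = 484
(x + 20)^2 = 484
x + 20 = ±22
x = -20 + 22 = 2 or x = -20 - 22 = -42

x = -42, x = 2


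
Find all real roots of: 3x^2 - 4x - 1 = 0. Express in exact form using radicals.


Using the quadratic formula: x = (-b ± sqrt(b^2 - 4ac)) / (2a)
Here a = 3, b = -4, c = -1
Discriminant = b^2 - 4ac = (-4)^2 - 4(3)(-1) = 16 + 12 = 28
Since discriminant = 28 > 0, there are two real roots.
x = (4 ± 2*sqrt(7)) / 6
Simplifying: x = (2 ± sqrt(7)) / 3
Numerically: x ≈ 1.5486 or x ≈ -0.2153

x = (2 + sqrt(7)) / 3 or x = (2 - sqrt(7)) / 3


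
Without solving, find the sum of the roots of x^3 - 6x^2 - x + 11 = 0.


By Vieta's formulas for x^3 + bx^2 + cx + d = 0:
  r1 + r2 + r3 = -b/a = 6
  r1*r2 + r1*r3 + r2*r3 = c/a = -1
  r1*r2*r3 = -d/a = -11


Sum = 6


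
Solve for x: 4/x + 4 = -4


Subtract 4 from both sides: 4/x = -8
Multiply both sides by x: 4 = -8 * x
Divide by -8: x = -1/2

x = -1/2


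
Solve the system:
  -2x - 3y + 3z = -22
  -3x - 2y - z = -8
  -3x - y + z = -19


Using Cramer's rule. Expand each determinant along the first row.
D  = (-2)*[(-2)*1 - (-1)*(-1)] - (-3)*[(-3)*1 - (-1)*(-3)] + 3*[(-3)*(-1) - (-2)*(-3)]
  = (-2)*(-3) - (-3)*(-6) + 3*(-3) = -21
Dx = (-22)*[(-2)*1 - (-1)*(-1)] - (-3)*[(-8)*1 - (-1)*(-19)] + 3*[(-8)*(-1) - (-2)*(-19)]
  = (-22)*(-3) - (-3)*(-27) + 3*(-30) = -105
Dy = (-2)*[(-8)*1 - (-1)*(-19)] - (-22)*[(-3)*1 - (-1)*(-3)] + 3*[(-3)*(-19) - (-8)*(-3)]
  = (-2)*(-27) - (-22)*(-6) + 3*(33) = 21
Dz = (-2)*[(-2)*(-19) - (-8)*(-1)] - (-3)*[(-3)*(-19) - (-8)*(-3)] + (-22)*[(-3)*(-1) - (-2)*(-3)]
  = (-2)*(30) - (-3)*(33) + (-22)*(-3) = 105
x = Dx/D = -105/-21 = 5, y = Dy/D = 21/-21 = -1, z = Dz/D = 105/-21 = -5
Check eq1: (-2)(5) + (-3)(-1) + (3)(-5) = -22 = -22 ✓
Check eq2: (-3)(5) + (-2)(-1) + (-1)(-5) = -8 = -8 ✓
Check eq3: (-3)(5) + (-1)(-1) + (1)(-5) = -19 = -19 ✓

x = 5, y = -1, z = -5


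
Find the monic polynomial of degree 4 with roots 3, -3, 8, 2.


A monic polynomial with roots 3, -3, 8, 2 is:
p(x) = (x - 3)(x + 3)(x - 8)(x - 2)
After multiplying by (x - 3): x - 3
After multiplying by (x + 3): x^2 - 9
After multiplying by (x - 8): x^3 - 8x^2 - 9x + 72
After multiplying by (x - 2): x^4 - 10x^3 + 7x^2 + 90x - 144

x^4 - 10x^3 + 7x^2 + 90x - 144


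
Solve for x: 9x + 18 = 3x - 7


Starting with: 9x + 18 = 3x - 7
Move all x terms to left: (9 - 3)x = -7 - 18
Simplify: 6x = -25
Divide both sides by 6: x = -25/6

x = -25/6


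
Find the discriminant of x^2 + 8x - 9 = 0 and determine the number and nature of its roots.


For ax^2 + bx + c = 0, discriminant D = b^2 - 4ac
Here a = 1, b = 8, c = -9
D = (8)^2 - 4(1)(-9) = 64 + 36 = 100

D = 100 > 0 and is a perfect square (sqrt = 10)
The equation has 2 distinct real rational roots.

Discriminant = 100, 2 distinct real rational roots


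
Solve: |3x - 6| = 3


An absolute value equation |expr| = 3 gives two cases:
Case 1: 3x - 6 = 3
  3x = 9, so x = 3
Case 2: 3x - 6 = -3
  3x = 3, so x = 1

x = 1, x = 3


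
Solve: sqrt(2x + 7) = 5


Square both sides: 2x + 7 = 5^2 = 25
2x = 25 - 7 = 18
x = 9
Check: sqrt(2*9 + 7) = sqrt(25) = 5 ✓

x = 9


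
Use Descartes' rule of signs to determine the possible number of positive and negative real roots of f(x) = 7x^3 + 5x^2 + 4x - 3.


Descartes' rule of signs:

For positive roots, count sign changes in f(x) = 7x^3 + 5x^2 + 4x - 3:
Signs of coefficients: +, +, +, -
Number of sign changes: 1
Possible positive real roots: 1

For negative roots, examine f(-x) = -7x^3 + 5x^2 - 4x - 3:
Signs of coefficients: -, +, -, -
Number of sign changes: 2
Possible negative real roots: 2, 0

Positive roots: 1; Negative roots: 2 or 0


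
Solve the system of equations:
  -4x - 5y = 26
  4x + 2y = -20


Using Cramer's rule:
Determinant D = (-4)(2) - (4)(-5) = -8 + 20 = 12
Dx = (26)(2) - (-20)(-5) = 52 - 100 = -48
Dy = (-4)(-20) - (4)(26) = 80 - 104 = -24
x = Dx/D = -48/12 = -4
y = Dy/D = -24/12 = -2

x = -4, y = -2


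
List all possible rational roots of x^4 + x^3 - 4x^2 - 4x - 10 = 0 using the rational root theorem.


Rational root theorem: possible roots are ±p/q where:
  p divides the constant term (-10): p ∈ {1, 2, 5, 10}
  q divides the leading coefficient (1): q ∈ {1}

All possible rational roots: -10, -5, -2, -1, 1, 2, 5, 10

-10, -5, -2, -1, 1, 2, 5, 10


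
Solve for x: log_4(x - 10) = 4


Convert to exponential form: x - 10 = 4^4 = 256
x = 256 + 10 = 266
Check: log_4(266 - 10) = log_4(256) = log_4(256) = 4 ✓

x = 266


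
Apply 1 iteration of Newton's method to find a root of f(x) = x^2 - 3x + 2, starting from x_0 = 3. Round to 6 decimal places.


Newton's method: x_(n+1) = x_n - f(x_n)/f'(x_n)
f(x) = x^2 - 3x + 2
f'(x) = 2x - 3

Iteration 1:
  f(3.000000) = 2.000000
  f'(3.000000) = 3.000000
  x_1 = 3.000000 - (2.000000)/(3.000000) = 2.333333

x_1 = 2.333333


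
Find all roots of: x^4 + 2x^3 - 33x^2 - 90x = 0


The constant term is 0, so x = 0 is a root. Factor out x:
  x^3 + 2x^2 - 33x - 90 = 0
Let p(x) = x^3 + 2x^2 - 33x - 90. By the rational root theorem (leading coefficient 1), any rational root is an integer divisor of 90: try ±1, ±2, ... in turn.
Test x = 1: value = -120 ≠ 0.
Test x = -1: value = -56 ≠ 0.
Test x = 2: value = -140 ≠ 0.
Test x = -2: value = -24 ≠ 0.
Test x = 3: value = -144 ≠ 0.
Test x = -3: value = 0 ✓, so (x + 3) is a factor.
Synthetic division by (x + 3): bring down 1; 1(-3) + 2 = -1; (-1)(-3) - 33 = -30; (-30)(-3) - 90 = 0 → quotient x^2 - x - 30, remainder 0.
Solve the quadratic x^2 - x - 30 = 0: discriminant = (-1)^2 - 4(1)(-30) = 1 + 120 = 121.
sqrt(121) = 11, so x = (1 ± 11)/2: x = 6 or x = -5.
Collecting all roots found:

x = -5, x = -3, x = 0, x = 6


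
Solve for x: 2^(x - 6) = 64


Express both sides with the same base.
64 = 2^6
Since the bases match, equate exponents: x - 6 = 6
So x = 6 - (-6) = 12

x = 12


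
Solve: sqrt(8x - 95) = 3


Square both sides: 8x - 95 = 3^2 = 9
8x = 9 + 95 = 104
x = 13
Check: sqrt(8*13 - 95) = sqrt(9) = 3 ✓

x = 13


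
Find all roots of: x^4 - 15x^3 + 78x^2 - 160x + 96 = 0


Let p(x) = x^4 - 15x^3 + 78x^2 - 160x + 96. By the rational root theorem (leading coefficient 1), any rational root is an integer divisor of 96: try ±1, ±2, ... in turn.
Test x = 1: value = 0 ✓, so (x - 1) is a factor.
Synthetic division by (x - 1): bring down 1; 1(1) - 15 = -14; (-14)(1) + 78 = 64; 64(1) - 160 = -96; (-96)(1) + 96 = 0 → quotient x^3 - 14x^2 + 64x - 96, remainder 0.
Continue with the quotient x^3 - 14x^2 + 64x - 96 (candidates must divide 96; re-test x = 1 first in case it repeats).
Test x = 1: value = -45 ≠ 0.
Test x = -1: value = -175 ≠ 0.
Test x = 2: value = -16 ≠ 0.
Test x = -2: value = -288 ≠ 0.
Test x = 3: value = -3 ≠ 0.
Test x = -3: value = -441 ≠ 0.
Test x = 4: value = 0 ✓, so (x - 4) is a factor.
Synthetic division by (x - 4): bring down 1; 1(4) - 14 = -10; (-10)(4) + 64 = 24; 24(4) - 96 = 0 → quotient x^2 - 10x + 24, remainder 0.
Solve the quadratic x^2 - 10x + 24 = 0: discriminant = (-10)^2 - 4(1)(24) = 100 - 96 = 4.
sqrt(4) = 2, so x = (10 ± 2)/2: x = 6 or x = 4.
Collecting all roots found:

x = 1, x = 4 (multiplicity 2), x = 6


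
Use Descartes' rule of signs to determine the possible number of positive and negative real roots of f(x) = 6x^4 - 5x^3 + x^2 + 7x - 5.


Descartes' rule of signs:

For positive roots, count sign changes in f(x) = 6x^4 - 5x^3 + x^2 + 7x - 5:
Signs of coefficients: +, -, +, +, -
Number of sign changes: 3
Possible positive real roots: 3, 1

For negative roots, examine f(-x) = 6x^4 + 5x^3 + x^2 - 7x - 5:
Signs of coefficients: +, +, +, -, -
Number of sign changes: 1
Possible negative real roots: 1

Positive roots: 3 or 1; Negative roots: 1


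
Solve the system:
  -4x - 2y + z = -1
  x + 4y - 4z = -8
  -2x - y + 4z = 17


Using Cramer's rule. Expand each determinant along the first row.
D  = (-4)*[4*4 - (-4)*(-1)] - (-2)*[1*4 - (-4)*(-2)] + 1*[1*(-1) - 4*(-2)]
  = (-4)*(12) - (-2)*(-4) + 1*(7) = -49
Dx = (-1)*[4*4 - (-4)*(-1)] - (-2)*[(-8)*4 - (-4)*17] + 1*[(-8)*(-1) - 4*17]
  = (-1)*(12) - (-2)*(36) + 1*(-60) = 0
Dy = (-4)*[(-8)*4 - (-4)*17] - (-1)*[1*4 - (-4)*(-2)] + 1*[1*17 - (-8)*(-2)]
  = (-4)*(36) - (-1)*(-4) + 1*(1) = -147
Dz = (-4)*[4*17 - (-8)*(-1)] - (-2)*[1*17 - (-8)*(-2)] + (-1)*[1*(-1) - 4*(-2)]
  = (-4)*(60) - (-2)*(1) + (-1)*(7) = -245
x = Dx/D = 0/-49 = 0, y = Dy/D = -147/-49 = 3, z = Dz/D = -245/-49 = 5
Check eq1: (-4)(0) + (-2)(3) + (1)(5) = -1 = -1 ✓
Check eq2: (1)(0) + (4)(3) + (-4)(5) = -8 = -8 ✓
Check eq3: (-2)(0) + (-1)(3) + (4)(5) = 17 = 17 ✓

x = 0, y = 3, z = 5


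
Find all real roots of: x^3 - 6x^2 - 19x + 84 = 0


Let p(x) = x^3 - 6x^2 - 19x + 84. By the rational root theorem (leading coefficient 1), any rational root is an integer divisor of 84: try ±1, ±2, ... in turn.
Test x = 1: value = 60 ≠ 0.
Test x = -1: value = 96 ≠ 0.
Test x = 2: value = 30 ≠ 0.
Test x = -2: value = 90 ≠ 0.
Test x = 3: value = 0 ✓, so (x - 3) is a factor.
Synthetic division by (x - 3): bring down 1; 1(3) - 6 = -3; (-3)(3) - 19 = -28; (-28)(3) + 84 = 0 → quotient x^2 - 3x - 28, remainder 0.
Solve the quadratic x^2 - 3x - 28 = 0: discriminant = (-3)^2 - 4(1)(-28) = 9 + 112 = 121.
sqrt(121) = 11, so x = (3 ± 11)/2: x = 7 or x = -4.

x = -4, x = 3, x = 7


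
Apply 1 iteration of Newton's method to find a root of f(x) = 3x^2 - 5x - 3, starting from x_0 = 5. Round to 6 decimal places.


Newton's method: x_(n+1) = x_n - f(x_n)/f'(x_n)
f(x) = 3x^2 - 5x - 3
f'(x) = 6x - 5

Iteration 1:
  f(5.000000) = 47.000000
  f'(5.000000) = 25.000000
  x_1 = 5.000000 - (47.000000)/(25.000000) = 3.120000

x_1 = 3.120000


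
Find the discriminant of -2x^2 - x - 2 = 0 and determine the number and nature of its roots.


For ax^2 + bx + c = 0, discriminant D = b^2 - 4ac
Here a = -2, b = -1, c = -2
D = (-1)^2 - 4(-2)(-2) = 1 - 16 = -15

D = -15 < 0
The equation has no real roots (2 complex conjugate roots).

Discriminant = -15, no real roots (2 complex conjugate roots)


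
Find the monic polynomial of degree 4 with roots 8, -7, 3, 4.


A monic polynomial with roots 8, -7, 3, 4 is:
p(x) = (x - 8)(x + 7)(x - 3)(x - 4)
After multiplying by (x - 8): x - 8
After multiplying by (x + 7): x^2 - x - 56
After multiplying by (x - 3): x^3 - 4x^2 - 53x + 168
After multiplying by (x - 4): x^4 - 8x^3 - 37x^2 + 380x - 672

x^4 - 8x^3 - 37x^2 + 380x - 672


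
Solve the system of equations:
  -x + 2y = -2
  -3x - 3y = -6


Using Cramer's rule:
Determinant D = (-1)(-3) - (-3)(2) = 3 + 6 = 9
Dx = (-2)(-3) - (-6)(2) = 6 + 12 = 18
Dy = (-1)(-6) - (-3)(-2) = 6 - 6 = 0
x = Dx/D = 18/9 = 2
y = Dy/D = 0/9 = 0

x = 2, y = 0


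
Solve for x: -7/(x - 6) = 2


Multiply both sides by (x - 6): -7 = 2(x - 6)
Distribute: -7 = 2x - 12
2x = -7 + 12 = 5
x = 5/2

x = 5/2


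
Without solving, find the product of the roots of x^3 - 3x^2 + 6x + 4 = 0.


By Vieta's formulas for x^3 + bx^2 + cx + d = 0:
  r1 + r2 + r3 = -b/a = 3
  r1*r2 + r1*r3 + r2*r3 = c/a = 6
  r1*r2*r3 = -d/a = -4


Product = -4


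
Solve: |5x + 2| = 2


An absolute value equation |expr| = 2 gives two cases:
Case 1: 5x + 2 = 2
  5x = 0, so x = 0
Case 2: 5x + 2 = -2
  5x = -4, so x = -4/5

x = -4/5, x = 0


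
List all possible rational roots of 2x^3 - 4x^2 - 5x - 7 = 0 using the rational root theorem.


Rational root theorem: possible roots are ±p/q where:
  p divides the constant term (-7): p ∈ {1, 7}
  q divides the leading coefficient (2): q ∈ {1, 2}

All possible rational roots: -7, -7/2, -1, -1/2, 1/2, 1, 7/2, 7

-7, -7/2, -1, -1/2, 1/2, 1, 7/2, 7


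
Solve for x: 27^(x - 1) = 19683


Express both sides with the same base.
19683 = 27^3
Since the bases match, equate exponents: x - 1 = 3
So x = 3 - (-1) = 4

x = 4


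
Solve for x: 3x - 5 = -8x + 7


Starting with: 3x - 5 = -8x + 7
Move all x terms to left: (3 + 8)x = 7 + 5
Simplify: 11x = 12
Divide both sides by 11: x = 12/11

x = 12/11


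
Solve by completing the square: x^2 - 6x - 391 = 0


Start: x^2 - 6x - 391 = 0
Move constant: x^2 - 6x = 391
Half of -6 is -3, squared is 9
Add 9 to both sides: x^2 - 6x + 9 = 400
(x - 3)^2 = 400
x - 3 = ±20
x = 3 + 20 = 23 or x = 3 - 20 = -17

x = -17, x = 23


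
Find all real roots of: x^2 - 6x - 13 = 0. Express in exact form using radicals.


Using the quadratic formula: x = (-b ± sqrt(b^2 - 4ac)) / (2a)
Here a = 1, b = -6, c = -13
Discriminant = b^2 - 4ac = (-6)^2 - 4(1)(-13) = 36 + 52 = 88
Since discriminant = 88 > 0, there are two real roots.
x = (6 ± 2*sqrt(22)) / 2
Simplifying: x = 3 ± sqrt(22)
Numerically: x ≈ 7.6904 or x ≈ -1.6904

x = 3 + sqrt(22) or x = 3 - sqrt(22)


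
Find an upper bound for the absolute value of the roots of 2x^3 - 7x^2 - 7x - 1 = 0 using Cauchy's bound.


Cauchy's bound: all roots r satisfy |r| <= 1 + max(|a_i/a_n|) for i = 0,...,n-1
where a_n is the leading coefficient.

Coefficients: [2, -7, -7, -1]
Leading coefficient a_n = 2
Ratios |a_i/a_n|: 7/2, 7/2, 1/2
Maximum ratio: 7/2
Cauchy's bound: |r| <= 1 + 7/2 = 9/2

Upper bound = 9/2


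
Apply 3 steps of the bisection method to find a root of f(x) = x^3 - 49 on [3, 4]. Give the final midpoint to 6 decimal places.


f(x) = x^3 - 49
f(3) = -22 < 0
f(4) = 15 > 0

Step 1: midpoint = (3.000000 + 4.000000)/2 = 3.500000
  f(3.500000) = -6.125000
  f(mid) < 0, so root is in [3.500000, 4.000000]

Step 2: midpoint = (3.500000 + 4.000000)/2 = 3.750000
  f(3.750000) = 3.734375
  f(mid) > 0, so root is in [3.500000, 3.750000]

Step 3: midpoint = (3.500000 + 3.750000)/2 = 3.625000
  f(3.625000) = -1.365234
  f(mid) < 0, so root is in [3.625000, 3.750000]

midpoint = 3.625000


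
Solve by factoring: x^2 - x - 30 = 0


We need two numbers that multiply to -30 and add to -1.
Those numbers are -6 and 5 (since (-6) * 5 = -30 and (-6) + 5 = -1).
So x^2 - x - 30 = (x - 6)(x + 5) = 0
Setting each factor to zero: x = 6 or x = -5

x = -5, x = 6


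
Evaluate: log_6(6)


We need the exponent such that 6^? = 6
6^1 = 6
Therefore log_6(6) = 1

1


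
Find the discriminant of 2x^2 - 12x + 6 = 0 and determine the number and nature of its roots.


For ax^2 + bx + c = 0, discriminant D = b^2 - 4ac
Here a = 2, b = -12, c = 6
D = (-12)^2 - 4(2)(6) = 144 - 48 = 96

D = 96 > 0 but not a perfect square
The equation has 2 distinct real irrational roots.

Discriminant = 96, 2 distinct real irrational roots


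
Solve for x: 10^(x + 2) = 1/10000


Express both sides with the same base.
1/10000 = 10^(-4)
Since the bases match, equate exponents: x + 2 = -4
So x = -4 - (2) = -6

x = -6


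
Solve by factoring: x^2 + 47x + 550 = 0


We need two numbers that multiply to 550 and add to 47.
Those numbers are 25 and 22 (since 25 * 22 = 550 and 25 + 22 = 47).
So x^2 + 47x + 550 = (x + 25)(x + 22) = 0
Setting each factor to zero: x = -25 or x = -22

x = -25, x = -22


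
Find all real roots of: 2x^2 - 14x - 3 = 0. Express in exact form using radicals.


Using the quadratic formula: x = (-b ± sqrt(b^2 - 4ac)) / (2a)
Here a = 2, b = -14, c = -3
Discriminant = b^2 - 4ac = (-14)^2 - 4(2)(-3) = 196 + 24 = 220
Since discriminant = 220 > 0, there are two real roots.
x = (14 ± 2*sqrt(55)) / 4
Simplifying: x = (7 ± sqrt(55)) / 2
Numerically: x ≈ 7.2081 or x ≈ -0.2081

x = (7 + sqrt(55)) / 2 or x = (7 - sqrt(55)) / 2


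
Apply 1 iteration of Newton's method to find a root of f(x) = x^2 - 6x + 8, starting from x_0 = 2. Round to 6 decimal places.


Newton's method: x_(n+1) = x_n - f(x_n)/f'(x_n)
f(x) = x^2 - 6x + 8
f'(x) = 2x - 6

Iteration 1:
  f(2.000000) = 0.000000
  f'(2.000000) = -2.000000
  x_1 = 2.000000 - (0.000000)/(-2.000000) = 2.000000

x_1 = 2.000000


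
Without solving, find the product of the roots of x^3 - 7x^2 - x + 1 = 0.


By Vieta's formulas for x^3 + bx^2 + cx + d = 0:
  r1 + r2 + r3 = -b/a = 7
  r1*r2 + r1*r3 + r2*r3 = c/a = -1
  r1*r2*r3 = -d/a = -1


Product = -1


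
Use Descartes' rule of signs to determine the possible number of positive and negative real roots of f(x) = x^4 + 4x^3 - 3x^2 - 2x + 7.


Descartes' rule of signs:

For positive roots, count sign changes in f(x) = x^4 + 4x^3 - 3x^2 - 2x + 7:
Signs of coefficients: +, +, -, -, +
Number of sign changes: 2
Possible positive real roots: 2, 0

For negative roots, examine f(-x) = x^4 - 4x^3 - 3x^2 + 2x + 7:
Signs of coefficients: +, -, -, +, +
Number of sign changes: 2
Possible negative real roots: 2, 0

Positive roots: 2 or 0; Negative roots: 2 or 0


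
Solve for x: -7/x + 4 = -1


Subtract 4 from both sides: -7/x = -5
Multiply both sides by x: -7 = -5 * x
Divide by -5: x = 7/5

x = 7/5


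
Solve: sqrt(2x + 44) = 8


Square both sides: 2x + 44 = 8^2 = 64
2x = 64 - 44 = 20
x = 10
Check: sqrt(2*10 + 44) = sqrt(64) = 8 ✓

x = 10


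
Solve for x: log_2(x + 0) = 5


Convert to exponential form: x + 0 = 2^5 = 32
x = 32 - 0 = 32
Check: log_2(32 + 0) = log_2(32) = log_2(32) = 5 ✓

x = 32


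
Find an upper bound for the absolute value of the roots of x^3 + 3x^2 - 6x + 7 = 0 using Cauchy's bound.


Cauchy's bound: all roots r satisfy |r| <= 1 + max(|a_i/a_n|) for i = 0,...,n-1
where a_n is the leading coefficient.

Coefficients: [1, 3, -6, 7]
Leading coefficient a_n = 1
Ratios |a_i/a_n|: 3, 6, 7
Maximum ratio: 7
Cauchy's bound: |r| <= 1 + 7 = 8

Upper bound = 8


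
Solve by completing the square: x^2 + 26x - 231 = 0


Start: x^2 + 26x - 231 = 0
Move constant: x^2 + 26x = 231
Half of 26 is 13, squared is 169
Add 169 to both sides: x^2 + 26x + 169 = 400
(x + 13)^2 = 400
x + 13 = ±20
x = -13 + 20 = 7 or x = -13 - 20 = -33

x = -33, x = 7


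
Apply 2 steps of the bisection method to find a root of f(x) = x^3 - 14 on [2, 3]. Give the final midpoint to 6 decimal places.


f(x) = x^3 - 14
f(2) = -6 < 0
f(3) = 13 > 0

Step 1: midpoint = (2.000000 + 3.000000)/2 = 2.500000
  f(2.500000) = 1.625000
  f(mid) > 0, so root is in [2.000000, 2.500000]

Step 2: midpoint = (2.000000 + 2.500000)/2 = 2.250000
  f(2.250000) = -2.609375
  f(mid) < 0, so root is in [2.250000, 2.500000]

midpoint = 2.250000


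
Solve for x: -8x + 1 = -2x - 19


Starting with: -8x + 1 = -2x - 19
Move all x terms to left: (-8 + 2)x = -19 - 1
Simplify: -6x = -20
Divide both sides by -6: x = 10/3

x = 10/3


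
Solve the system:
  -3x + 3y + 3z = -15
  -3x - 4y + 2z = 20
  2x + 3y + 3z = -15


Using Cramer's rule. Expand each determinant along the first row.
D  = (-3)*[(-4)*3 - 2*3] - 3*[(-3)*3 - 2*2] + 3*[(-3)*3 - (-4)*2]
  = (-3)*(-18) - 3*(-13) + 3*(-1) = 90
Dx = (-15)*[(-4)*3 - 2*3] - 3*[20*3 - 2*(-15)] + 3*[20*3 - (-4)*(-15)]
  = (-15)*(-18) - 3*(90) + 3*(0) = 0
Dy = (-3)*[20*3 - 2*(-15)] - (-15)*[(-3)*3 - 2*2] + 3*[(-3)*(-15) - 20*2]
  = (-3)*(90) - (-15)*(-13) + 3*(5) = -450
Dz = (-3)*[(-4)*(-15) - 20*3] - 3*[(-3)*(-15) - 20*2] + (-15)*[(-3)*3 - (-4)*2]
  = (-3)*(0) - 3*(5) + (-15)*(-1) = 0
x = Dx/D = 0/90 = 0, y = Dy/D = -450/90 = -5, z = Dz/D = 0/90 = 0
Check eq1: (-3)(0) + (3)(-5) + (3)(0) = -15 = -15 ✓
Check eq2: (-3)(0) + (-4)(-5) + (2)(0) = 20 = 20 ✓
Check eq3: (2)(0) + (3)(-5) + (3)(0) = -15 = -15 ✓

x = 0, y = -5, z = 0


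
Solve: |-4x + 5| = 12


An absolute value equation |expr| = 12 gives two cases:
Case 1: -4x + 5 = 12
  -4x = 7, so x = -7/4
Case 2: -4x + 5 = -12
  -4x = -17, so x = 17/4

x = -7/4, x = 17/4


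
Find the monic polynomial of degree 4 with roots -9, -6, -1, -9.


A monic polynomial with roots -9, -6, -1, -9 is:
p(x) = (x + 9)(x + 6)(x + 1)(x + 9)
After multiplying by (x + 9): x + 9
After multiplying by (x + 6): x^2 + 15x + 54
After multiplying by (x + 1): x^3 + 16x^2 + 69x + 54
After multiplying by (x + 9): x^4 + 25x^3 + 213x^2 + 675x + 486

x^4 + 25x^3 + 213x^2 + 675x + 486


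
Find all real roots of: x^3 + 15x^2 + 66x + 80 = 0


Let p(x) = x^3 + 15x^2 + 66x + 80. By the rational root theorem (leading coefficient 1), any rational root is an integer divisor of 80: try ±1, ±2, ... in turn.
Test x = 1: value = 162 ≠ 0.
Test x = -1: value = 28 ≠ 0.
Test x = 2: value = 280 ≠ 0.
Test x = -2: value = 0 ✓, so (x + 2) is a factor.
Synthetic division by (x + 2): bring down 1; 1(-2) + 15 = 13; 13(-2) + 66 = 40; 40(-2) + 80 = 0 → quotient x^2 + 13x + 40, remainder 0.
Solve the quadratic x^2 + 13x + 40 = 0: discriminant = 13^2 - 4(1)(40) = 169 - 160 = 9.
sqrt(9) = 3, so x = (-13 ± 3)/2: x = -5 or x = -8.

x = -8, x = -5, x = -2
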